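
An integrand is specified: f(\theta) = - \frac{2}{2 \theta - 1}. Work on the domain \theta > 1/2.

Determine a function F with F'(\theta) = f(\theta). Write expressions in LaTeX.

Whatever form F(\theta) takes, F'(\theta) = f(\theta) is non-negotiable.
Check: d/d\theta[- \log{\left(2 \theta - 1 \right)}] = - \frac{2}{2 \theta - 1} = f(\theta).

An antiderivative is F(\theta) = - \log{\left(2 \theta - 1 \right)}.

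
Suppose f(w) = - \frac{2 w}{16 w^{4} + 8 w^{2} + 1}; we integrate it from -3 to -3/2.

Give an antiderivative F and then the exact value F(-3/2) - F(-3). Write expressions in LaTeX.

f matches the chain-rule pattern g'(h)*h' with inner function h(w) = 4 w^{2} + 1; substituting u = h(w) collapses the integral.
F(w) = \frac{1}{4 \left(4 w^{2} + 1\right)} is an antiderivative of f.
Check: d/dw[\frac{1}{4 \left(4 w^{2} + 1\right)}] = - \frac{2 w}{16 w^{4} + 8 w^{2} + 1} = f(w).
F(-3/2) = \frac{1}{40}; F(-3) = \frac{1}{148}.
Integral = F(-3/2) - F(-3) = \frac{27}{1480}.

Antiderivative: F(w) = \frac{1}{4 \left(4 w^{2} + 1\right)}; value = \frac{27}{1480}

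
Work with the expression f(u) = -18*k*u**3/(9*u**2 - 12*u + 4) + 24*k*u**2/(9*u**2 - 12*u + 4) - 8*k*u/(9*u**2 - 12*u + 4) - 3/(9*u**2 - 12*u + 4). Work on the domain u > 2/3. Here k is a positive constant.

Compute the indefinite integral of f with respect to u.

The integrand splits into summands that can be handled one at a time.
Check: d/du[(-3*k*u**3 + 2*k*u**2 + 1)/(3*u - 2)] = (-18*k*u**3 + 24*k*u**2 - 8*k*u - 3)/(9*u**2 - 12*u + 4), which equals f(u).

F(u) = (-3*k*u**3 + 2*k*u**2 + 1)/(3*u - 2) + C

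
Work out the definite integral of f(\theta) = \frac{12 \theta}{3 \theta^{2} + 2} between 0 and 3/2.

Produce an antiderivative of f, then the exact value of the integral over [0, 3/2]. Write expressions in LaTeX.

Antiderivative: F(\theta) = 2 \log{\left(\frac{\theta^{2}}{2} + \frac{1}{3} \right)}; value = 2 \log{\left(\frac{35}{24} \right)} + 2 \log{\left(3 \right)}

The substitution u = \frac{\theta^{2}}{2} + \frac{1}{3} works: f is exactly (dF/du)*(du/d\theta) for that inner function.
F(\theta) = 2 \log{\left(\frac{\theta^{2}}{2} + \frac{1}{3} \right)} is an antiderivative of f.
Check: d/d\theta[2 \log{\left(\frac{\theta^{2}}{2} + \frac{1}{3} \right)}] = \frac{12 \theta}{3 \theta^{2} + 2} = f(\theta).
F(3/2) = 2 \log{\left(\frac{35}{24} \right)}; F(0) = - 2 \log{\left(3 \right)}.
Integral = F(3/2) - F(0) = 2 \log{\left(\frac{35}{24} \right)} + 2 \log{\left(3 \right)}.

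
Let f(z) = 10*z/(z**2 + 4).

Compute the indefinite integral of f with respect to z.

f matches the chain-rule pattern g'(h)*h' with inner function h(z) = z**2/2 + 2; substituting u = h(z) collapses the integral.
Check: d/dz[5*log(z**2/2 + 2)] = 10*z/(z**2 + 4) = f(z).

F(z) = 5*log(z**2/2 + 2) + C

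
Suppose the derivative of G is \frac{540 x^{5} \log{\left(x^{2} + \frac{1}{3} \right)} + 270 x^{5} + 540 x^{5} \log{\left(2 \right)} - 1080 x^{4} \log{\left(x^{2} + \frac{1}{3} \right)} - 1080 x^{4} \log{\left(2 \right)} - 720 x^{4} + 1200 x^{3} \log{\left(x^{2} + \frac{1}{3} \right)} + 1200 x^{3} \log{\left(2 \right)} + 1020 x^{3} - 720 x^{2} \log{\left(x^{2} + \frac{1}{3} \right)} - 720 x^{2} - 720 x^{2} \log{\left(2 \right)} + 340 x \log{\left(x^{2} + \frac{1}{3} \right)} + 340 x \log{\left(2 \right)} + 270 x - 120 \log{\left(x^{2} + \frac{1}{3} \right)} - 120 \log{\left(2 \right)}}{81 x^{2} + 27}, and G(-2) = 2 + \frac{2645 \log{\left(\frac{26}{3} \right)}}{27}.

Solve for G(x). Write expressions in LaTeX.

G(x) = \frac{5 x^{4} \log{\left(2 x^{2} + \frac{2}{3} \right)}}{3} - \frac{40 x^{3} \log{\left(2 x^{2} + \frac{2}{3} \right)}}{9} + \frac{170 x^{2} \log{\left(2 x^{2} + \frac{2}{3} \right)}}{27} - \frac{40 x \log{\left(2 x^{2} + \frac{2}{3} \right)}}{9} + \frac{5 \log{\left(2 x^{2} + \frac{2}{3} \right)}}{3} + 2

Recognize the product-rule pattern: G'(x) = u'v + uv' with u = \frac{5 \left(- x^{2} + \frac{4 x}{3} - 1\right)^{2}}{3}, v = \log{\left(2 x^{2} + \frac{2}{3} \right)}, so integration by parts undoes it.
A general antiderivative is \frac{5 \left(- x^{2} + \frac{4 x}{3} - 1\right)^{2} \log{\left(2 x^{2} + \frac{2}{3} \right)}}{3} + C.
The condition gives C = 2 + \frac{2645 \log{\left(\frac{26}{3} \right)}}{27} - (\frac{2645 \log{\left(\frac{26}{3} \right)}}{27}) = 2.
So G(x) = \frac{5 x^{4} \log{\left(2 x^{2} + \frac{2}{3} \right)}}{3} - \frac{40 x^{3} \log{\left(2 x^{2} + \frac{2}{3} \right)}}{9} + \frac{170 x^{2} \log{\left(2 x^{2} + \frac{2}{3} \right)}}{27} - \frac{40 x \log{\left(2 x^{2} + \frac{2}{3} \right)}}{9} + \frac{5 \log{\left(2 x^{2} + \frac{2}{3} \right)}}{3} + 2.
Check: d/dx[\frac{5 x^{4} \log{\left(2 x^{2} + \frac{2}{3} \right)}}{3} - \frac{40 x^{3} \log{\left(2 x^{2} + \frac{2}{3} \right)}}{9} + \frac{170 x^{2} \log{\left(2 x^{2} + \frac{2}{3} \right)}}{27} - \frac{40 x \log{\left(2 x^{2} + \frac{2}{3} \right)}}{9} + \frac{5 \log{\left(2 x^{2} + \frac{2}{3} \right)}}{3} + 2] = \frac{540 x^{5} \log{\left(x^{2} + \frac{1}{3} \right)} + 270 x^{5} + 540 x^{5} \log{\left(2 \right)} - 1080 x^{4} \log{\left(x^{2} + \frac{1}{3} \right)} - 1080 x^{4} \log{\left(2 \right)} - 720 x^{4} + 1200 x^{3} \log{\left(x^{2} + \frac{1}{3} \right)} + 1200 x^{3} \log{\left(2 \right)} + 1020 x^{3} - 720 x^{2} \log{\left(x^{2} + \frac{1}{3} \right)} - 720 x^{2} - 720 x^{2} \log{\left(2 \right)} + 340 x \log{\left(x^{2} + \frac{1}{3} \right)} + 340 x \log{\left(2 \right)} + 270 x - 120 \log{\left(x^{2} + \frac{1}{3} \right)} - 120 \log{\left(2 \right)}}{81 x^{2} + 27} = G'(x).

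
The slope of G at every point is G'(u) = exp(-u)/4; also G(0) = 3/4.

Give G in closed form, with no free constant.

G(u) = (4*exp(u) - 1)*exp(-u)/4

Whatever form G(u) takes, its d/du must return the stated G'(u).
A general antiderivative is -exp(-u)/4 + C.
The condition gives C = 3/4 - (-1/4) = 1.
So G(u) = (4*exp(u) - 1)*exp(-u)/4.
Check: d/du[(4*exp(u) - 1)*exp(-u)/4] = exp(-u)/4 = G'(u).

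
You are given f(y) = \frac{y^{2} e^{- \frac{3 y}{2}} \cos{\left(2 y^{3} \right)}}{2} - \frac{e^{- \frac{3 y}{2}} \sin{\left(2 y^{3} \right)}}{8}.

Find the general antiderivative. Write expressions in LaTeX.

Recognize the product-rule pattern: f = u'v + uv' with u = \frac{e^{- \frac{3 y}{2}}}{12}, v = \sin{\left(2 y^{3} \right)}, so integration by parts undoes it.
Check: d/dy[\frac{e^{- \frac{3 y}{2}} \sin{\left(2 y^{3} \right)}}{12}] = \frac{\left(4 y^{2} \cos{\left(2 y^{3} \right)} - \sin{\left(2 y^{3} \right)}\right) e^{- \frac{3 y}{2}}}{8}, which equals f(y).

F(y) = \frac{e^{- \frac{3 y}{2}} \sin{\left(2 y^{3} \right)}}{12} + C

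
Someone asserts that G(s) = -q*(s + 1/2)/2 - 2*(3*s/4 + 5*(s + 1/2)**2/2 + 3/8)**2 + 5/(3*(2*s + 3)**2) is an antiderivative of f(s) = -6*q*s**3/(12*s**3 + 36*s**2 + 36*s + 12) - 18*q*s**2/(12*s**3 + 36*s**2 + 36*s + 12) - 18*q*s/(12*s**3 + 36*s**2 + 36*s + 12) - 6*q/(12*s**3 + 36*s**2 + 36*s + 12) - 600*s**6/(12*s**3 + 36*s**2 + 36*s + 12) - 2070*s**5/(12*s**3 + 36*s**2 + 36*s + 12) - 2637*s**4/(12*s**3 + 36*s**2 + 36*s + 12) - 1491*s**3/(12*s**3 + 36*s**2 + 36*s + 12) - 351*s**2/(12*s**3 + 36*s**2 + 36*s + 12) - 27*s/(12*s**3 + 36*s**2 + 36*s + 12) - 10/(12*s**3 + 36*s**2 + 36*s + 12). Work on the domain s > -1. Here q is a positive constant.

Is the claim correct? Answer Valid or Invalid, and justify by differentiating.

d/ds[G] = (-48*q*s**3 - 216*q*s**2 - 324*q*s - 162*q - 4800*s**6 - 30960*s**5 - 80496*s**4 - 107520*s**3 - 77544*s**2 - 28593*s - 4292)/(96*s**3 + 432*s**2 + 648*s + 324)
d/ds[G] - f(s) = (-3600*s**8 - 29880*s**7 - 105924*s**6 - 208890*s**5 - 249858*s**4 - 184980*s**3 - 82452*s**2 - 20100*s - 2011)/(48*s**6 + 360*s**5 + 1116*s**4 + 1830*s**3 + 1674*s**2 + 810*s + 162) != 0.

Invalid: d/ds[G] - f = (-3600*s**8 - 29880*s**7 - 105924*s**6 - 208890*s**5 - 249858*s**4 - 184980*s**3 - 82452*s**2 - 20100*s - 2011)/(48*s**6 + 360*s**5 + 1116*s**4 + 1830*s**3 + 1674*s**2 + 810*s + 162), which is not 0.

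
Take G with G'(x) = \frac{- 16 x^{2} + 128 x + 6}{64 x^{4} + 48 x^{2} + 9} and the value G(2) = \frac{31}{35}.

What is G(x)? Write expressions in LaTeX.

Recognize the product-rule pattern: G'(x) = u'v + uv' with u = \frac{1}{4 x^{2} + \frac{3}{2}}, v = x - 4, so integration by parts undoes it.
A general antiderivative is \frac{x - 4}{4 x^{2} + \frac{3}{2}} + C.
The condition gives C = \frac{31}{35} - (- \frac{4}{35}) = 1.
So G(x) = \frac{8 x^{2} + 2 x - 5}{8 x^{2} + 3}.
Check: d/dx[\frac{8 x^{2} + 2 x - 5}{8 x^{2} + 3}] = \frac{- 16 x^{2} + 128 x + 6}{64 x^{4} + 48 x^{2} + 9} = G'(x).

G(x) = \frac{8 x^{2} + 2 x - 5}{8 x^{2} + 3}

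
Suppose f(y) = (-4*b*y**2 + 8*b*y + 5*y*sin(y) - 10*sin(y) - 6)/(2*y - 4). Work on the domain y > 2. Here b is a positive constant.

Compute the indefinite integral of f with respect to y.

A candidate is checked by its d/dy: the result must match f(y).
Check: d/dy[-b*y**2 - 3*log(y/2 - 1) - 5*cos(y)/2] = (-4*b*y**2 + 8*b*y + 5*y*sin(y) - 10*sin(y) - 6)/(2*y - 4) = f(y).

F(y) = -b*y**2 - 3*log(y/2 - 1) - 5*cos(y)/2 + C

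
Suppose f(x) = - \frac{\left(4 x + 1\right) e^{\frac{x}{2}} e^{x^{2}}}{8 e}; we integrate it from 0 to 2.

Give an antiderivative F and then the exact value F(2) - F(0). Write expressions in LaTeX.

The substitution u = x^{2} + \frac{x}{2} - 1 works: f is exactly (dF/du)*(du/dx) for that inner function.
F(x) = - \frac{e^{x^{2} + \frac{x}{2} - 1}}{4} is an antiderivative of f.
Check: d/dx[- \frac{e^{x^{2} + \frac{x}{2} - 1}}{4}] = - \frac{x e^{\frac{x}{2}} e^{x^{2}}}{2 e} - \frac{e^{\frac{x}{2}} e^{x^{2}}}{8 e}, which equals f(x).
F(2) = - \frac{e^{4}}{4}; F(0) = - \frac{1}{4 e}.
Integral = F(2) - F(0) = - \frac{e^{4}}{4} + \frac{1}{4 e}.

Antiderivative: F(x) = - \frac{e^{x^{2} + \frac{x}{2} - 1}}{4}; value = - \frac{e^{4}}{4} + \frac{1}{4 e}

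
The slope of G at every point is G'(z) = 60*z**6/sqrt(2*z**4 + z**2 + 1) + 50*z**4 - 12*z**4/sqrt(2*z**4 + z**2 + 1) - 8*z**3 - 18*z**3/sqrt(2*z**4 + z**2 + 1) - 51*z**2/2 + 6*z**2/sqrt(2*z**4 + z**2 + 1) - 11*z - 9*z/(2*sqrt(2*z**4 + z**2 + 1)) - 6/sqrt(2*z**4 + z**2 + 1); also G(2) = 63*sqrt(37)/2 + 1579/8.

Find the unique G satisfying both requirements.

G'(z) has the shape u'v + uv' for u = 2*z**3 - 2*z - 3/2 and v = 5*z**2 - z + 3*sqrt(2*z**4 + z**2 + 1) + 3/4 — it is the derivative of the product u*v.
A general antiderivative is (2*z**3 - 2*z - 3/2)*(5*z**2 - z + 3*sqrt(2*z**4 + z**2 + 1) + 3/4) + C.
The condition gives C = 63*sqrt(37)/2 + 1579/8 - (63*sqrt(37)/2 + 1575/8) = 1/2.
So G(z) = (2*z**3 - 2*z - 3/2)*(5*z**2 - z + 3*sqrt(2*z**4 + z**2 + 1) + 3/4) + 1/2.
Check: d/dz[(2*z**3 - 2*z - 3/2)*(5*z**2 - z + 3*sqrt(2*z**4 + z**2 + 1) + 3/4) + 1/2] = (120*z**6 + 100*z**4*sqrt(2*z**4 + z**2 + 1) - 24*z**4 - 16*z**3*sqrt(2*z**4 + z**2 + 1) - 36*z**3 - 51*z**2*sqrt(2*z**4 + z**2 + 1) + 12*z**2 - 22*z*sqrt(2*z**4 + z**2 + 1) - 9*z - 12)/(2*sqrt(2*z**4 + z**2 + 1)), which equals G'(z).

G(z) = (2*z**3 - 2*z - 3/2)*(5*z**2 - z + 3*sqrt(2*z**4 + z**2 + 1) + 3/4) + 1/2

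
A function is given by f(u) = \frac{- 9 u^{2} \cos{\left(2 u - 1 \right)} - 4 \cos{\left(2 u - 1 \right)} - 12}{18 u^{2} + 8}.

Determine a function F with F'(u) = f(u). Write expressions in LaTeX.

An antiderivative is F(u) = \frac{- \sin{\left(2 u - 1 \right)} - 4 \operatorname{atan}{\left(\frac{3 u}{2} \right)}}{4}.

A first test for any F(u): its u-derivative must equal f(u) identically.
Check: d/du[\frac{- \sin{\left(2 u - 1 \right)} - 4 \operatorname{atan}{\left(\frac{3 u}{2} \right)}}{4}] = \frac{- 9 u^{2} \cos{\left(2 u - 1 \right)} - 4 \cos{\left(2 u - 1 \right)} - 12}{18 u^{2} + 8} = f(u).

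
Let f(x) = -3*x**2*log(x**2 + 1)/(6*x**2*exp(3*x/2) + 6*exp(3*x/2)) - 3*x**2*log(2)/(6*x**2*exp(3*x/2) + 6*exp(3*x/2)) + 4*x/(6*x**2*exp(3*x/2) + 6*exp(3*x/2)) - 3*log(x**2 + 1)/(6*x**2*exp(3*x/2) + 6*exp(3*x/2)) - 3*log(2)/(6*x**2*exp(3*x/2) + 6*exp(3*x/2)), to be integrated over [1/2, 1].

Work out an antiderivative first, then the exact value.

Recognize the product-rule pattern: f = u'v + uv' with u = exp(-3*x/2)/3, v = log(2*x**2 + 2), so integration by parts undoes it.
F(x) = exp(-3*x/2)*log(2*x**2 + 2)/3 is an antiderivative of f.
Check: d/dx[exp(-3*x/2)*log(2*x**2 + 2)/3] = (-3*x**2*log(x**2 + 1) - 3*x**2*log(2) + 4*x - 3*log(x**2 + 1) - 3*log(2))/(6*x**2*exp(3*x/2) + 6*exp(3*x/2)), which equals f(x).
F(1) = exp(-3/2)*log(4)/3; F(1/2) = exp(-3/4)*log(5/2)/3.
Integral = F(1) - F(1/2) = -exp(-3/4)*log(5/2)/3 + exp(-3/2)*log(4)/3.

Antiderivative: F(x) = exp(-3*x/2)*log(2*x**2 + 2)/3; value = -exp(-3/4)*log(5/2)/3 + exp(-3/2)*log(4)/3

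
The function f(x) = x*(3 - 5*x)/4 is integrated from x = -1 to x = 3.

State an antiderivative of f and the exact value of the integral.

Antiderivative: F(x) = -x**2*(10*x - 9)/24; value = -26/3

Whatever form F(x) takes, F'(x) = f(x) is non-negotiable.
F(x) = -x**2*(10*x - 9)/24 is an antiderivative of f.
Check: d/dx[-x**2*(10*x - 9)/24] = -5*x**2/4 + 3*x/4, which equals f(x).
F(3) = -63/8; F(-1) = 19/24.
Integral = F(3) - F(-1) = -26/3.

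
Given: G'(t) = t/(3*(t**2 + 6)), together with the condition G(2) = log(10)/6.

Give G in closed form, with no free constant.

G(t) = log(t**2 + 6)/6

G'(t) matches the chain-rule pattern g'(h)*h' with inner function h(t) = t**2 + 6; substituting u = h(t) collapses the integral.
A general antiderivative is log(t**2 + 6)/6 + C.
The condition gives C = log(10)/6 - (log(10)/6) = 0.
So G(t) = log(t**2 + 6)/6.
Check: d/dt[log(t**2 + 6)/6] = t/(3*t**2 + 18), which equals G'(t).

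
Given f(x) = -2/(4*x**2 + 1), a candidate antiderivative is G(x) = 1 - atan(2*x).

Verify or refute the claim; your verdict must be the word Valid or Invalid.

Valid - the claim checks out under differentiation.

d/dx[G] = -2/(4*x**2 + 1)
This equals f(x) exactly, so the claim holds.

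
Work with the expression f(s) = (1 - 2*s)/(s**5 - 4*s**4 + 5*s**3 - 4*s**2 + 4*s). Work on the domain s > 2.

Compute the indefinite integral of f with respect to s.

Factor the denominator (s*(s - 2)**2*(s**2 + 1)) and decompose: f = -(11*s + 2)/(25*(s**2 + 1)) + 19/(100*(s - 2)) - 3/(10*(s - 2)**2) + 1/(4*s); each piece integrates to a log, atan, or power term.
Check: d/ds[log(s)/4 + 19*log(s - 2)/100 - 11*log(s**2 + 1)/50 - 2*atan(s)/25 + 3/(10*s - 20)] = (1 - 2*s)/(s**5 - 4*s**4 + 5*s**3 - 4*s**2 + 4*s) = f(s).

F(s) = log(s)/4 + 19*log(s - 2)/100 - 11*log(s**2 + 1)/50 - 2*atan(s)/25 + 3/(10*s - 20) + C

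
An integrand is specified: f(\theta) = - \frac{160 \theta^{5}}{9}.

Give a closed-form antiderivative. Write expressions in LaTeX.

Differentiate the proposed F(\theta) back; it has to land on f(\theta) exactly.
Check: d/d\theta[- \frac{80 \theta^{6}}{27}] = - \frac{160 \theta^{5}}{9} = f(\theta).

An antiderivative is F(\theta) = - \frac{80 \theta^{6}}{27}.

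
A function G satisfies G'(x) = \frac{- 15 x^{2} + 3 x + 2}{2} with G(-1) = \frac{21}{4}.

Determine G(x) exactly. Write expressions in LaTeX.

For G(x) to be correct, d/dx[G] must agree with the stated G'(x) identically.
A general antiderivative is - \frac{5 x^{3}}{2} + \frac{3 x^{2}}{4} + x + 1 + C.
The condition gives C = \frac{21}{4} - (\frac{13}{4}) = 2.
So G(x) = - \frac{5 x^{3}}{2} + \frac{3 x^{2}}{4} + x + 3.
Check: d/dx[- \frac{5 x^{3}}{2} + \frac{3 x^{2}}{4} + x + 3] = - \frac{15 x^{2}}{2} + \frac{3 x}{2} + 1, which equals G'(x).

G(x) = - \frac{5 x^{3}}{2} + \frac{3 x^{2}}{4} + x + 3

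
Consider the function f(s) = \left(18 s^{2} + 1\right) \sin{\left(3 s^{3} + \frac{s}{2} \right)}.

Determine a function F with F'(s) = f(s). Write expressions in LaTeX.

An antiderivative is F(s) = - 2 \cos{\left(3 s^{3} + \frac{s}{2} \right)}.

f matches the chain-rule pattern g'(h)*h' with inner function h(s) = 3 s^{3} + \frac{s}{2}; substituting u = h(s) collapses the integral.
Check: d/ds[- 2 \cos{\left(3 s^{3} + \frac{s}{2} \right)}] = 18 s^{2} \sin{\left(3 s^{3} + \frac{s}{2} \right)} + \sin{\left(3 s^{3} + \frac{s}{2} \right)}, which equals f(s).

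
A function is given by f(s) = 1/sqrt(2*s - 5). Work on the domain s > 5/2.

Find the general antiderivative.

F(s) = sqrt(2*s - 5) + C

Whatever form F(s) takes, F'(s) = f(s) is non-negotiable.
Check: d/ds[sqrt(2*s - 5)] = 1/sqrt(2*s - 5) = f(s).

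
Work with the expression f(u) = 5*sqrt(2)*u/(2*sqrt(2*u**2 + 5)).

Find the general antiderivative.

F(u) = 5*sqrt(2)*sqrt(2*u**2 + 5)/4 + C

f matches the chain-rule pattern g'(h)*h' with inner function h(u) = u**2 + 5/2; substituting w = h(u) collapses the integral.
Check: d/du[5*sqrt(2)*sqrt(2*u**2 + 5)/4] = 5*sqrt(2)*u/(2*sqrt(2*u**2 + 5)) = f(u).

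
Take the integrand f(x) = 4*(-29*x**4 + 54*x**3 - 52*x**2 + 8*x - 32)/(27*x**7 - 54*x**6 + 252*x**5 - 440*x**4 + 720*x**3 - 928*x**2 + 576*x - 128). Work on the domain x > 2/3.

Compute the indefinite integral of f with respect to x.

Any candidate F(x) must reproduce f(x) exactly when differentiated.
Check: d/dx[1/(x**2/2 + 2) + 4/(3*(3*x - 2)**2)] = (-116*x**4 + 216*x**3 - 208*x**2 + 32*x - 128)/(27*x**7 - 54*x**6 + 252*x**5 - 440*x**4 + 720*x**3 - 928*x**2 + 576*x - 128), which equals f(x).

F(x) = 1/(x**2/2 + 2) + 4/(3*(3*x - 2)**2) + C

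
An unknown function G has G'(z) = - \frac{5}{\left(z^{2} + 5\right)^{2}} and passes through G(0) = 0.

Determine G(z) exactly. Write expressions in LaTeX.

G(z) = \frac{- 5 z - \sqrt{5} \left(z^{2} + 5\right) \operatorname{atan}{\left(\frac{\sqrt{5} z}{5} \right)}}{10 \left(z^{2} + 5\right)}

For G(z) to be correct, d/dz[G] must agree with the stated G'(z) identically.
A general antiderivative is - \frac{5 z}{10 z^{2} + 50} - \frac{\sqrt{5} \operatorname{atan}{\left(\frac{\sqrt{5} z}{5} \right)}}{10} + C.
The condition gives C = 0 - (0) = 0.
So G(z) = \frac{- 5 z - \sqrt{5} \left(z^{2} + 5\right) \operatorname{atan}{\left(\frac{\sqrt{5} z}{5} \right)}}{10 \left(z^{2} + 5\right)}.
Check: d/dz[\frac{- 5 z - \sqrt{5} \left(z^{2} + 5\right) \operatorname{atan}{\left(\frac{\sqrt{5} z}{5} \right)}}{10 \left(z^{2} + 5\right)}] = - \frac{5}{z^{4} + 10 z^{2} + 25}, which equals G'(z).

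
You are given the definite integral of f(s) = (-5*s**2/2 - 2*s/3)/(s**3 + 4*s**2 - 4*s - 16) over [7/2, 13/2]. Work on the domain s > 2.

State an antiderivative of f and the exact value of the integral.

Antiderivative: F(s) = -17*log(s - 2)/36 + 13*log(s + 2)/12 - 28*log(s + 4)/9; value = -28*log(21/2)/9 - 13*log(11/2)/12 - 17*log(9/2)/36 + 17*log(3/2)/36 + 13*log(17/2)/12 + 28*log(15/2)/9

Factor the denominator (6*(s - 2)*(s + 2)*(s + 4)) and decompose: f = -28/(9*(s + 4)) + 13/(12*(s + 2)) - 17/(36*(s - 2)); each piece integrates to a log, atan, or power term.
F(s) = -17*log(s - 2)/36 + 13*log(s + 2)/12 - 28*log(s + 4)/9 is an antiderivative of f.
Check: d/ds[-17*log(s - 2)/36 + 13*log(s + 2)/12 - 28*log(s + 4)/9] = (-15*s**2 - 4*s)/(6*s**3 + 24*s**2 - 24*s - 96), which equals f(s).
F(13/2) = -28*log(21/2)/9 - 17*log(9/2)/36 + 13*log(17/2)/12; F(7/2) = -28*log(15/2)/9 - 17*log(3/2)/36 + 13*log(11/2)/12.
Integral = F(13/2) - F(7/2) = -28*log(21/2)/9 - 13*log(11/2)/12 - 17*log(9/2)/36 + 17*log(3/2)/36 + 13*log(17/2)/12 + 28*log(15/2)/9.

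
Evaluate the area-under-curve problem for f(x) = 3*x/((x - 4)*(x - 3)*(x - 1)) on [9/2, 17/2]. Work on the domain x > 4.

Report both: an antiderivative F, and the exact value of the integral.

Antiderivative: F(x) = 4*log(x - 4) - 9*log(x - 3)/2 + log(x - 1)/2; value = -9*log(11/2)/2 - log(7/2)/2 + log(15/2)/2 + 9*log(3/2)/2 + 4*log(2) + 4*log(9/2)

Factor the denominator ((x - 4)*(x - 3)*(x - 1)) and decompose: f = 1/(2*(x - 1)) - 9/(2*(x - 3)) + 4/(x - 4); each piece integrates to a log, atan, or power term.
F(x) = 4*log(x - 4) - 9*log(x - 3)/2 + log(x - 1)/2 is an antiderivative of f.
Check: d/dx[4*log(x - 4) - 9*log(x - 3)/2 + log(x - 1)/2] = 3*x/(x**3 - 8*x**2 + 19*x - 12), which equals f(x).
F(17/2) = -9*log(11/2)/2 + log(15/2)/2 + 4*log(9/2); F(9/2) = -4*log(2) - 9*log(3/2)/2 + log(7/2)/2.
Integral = F(17/2) - F(9/2) = -9*log(11/2)/2 - log(7/2)/2 + log(15/2)/2 + 9*log(3/2)/2 + 4*log(2) + 4*log(9/2).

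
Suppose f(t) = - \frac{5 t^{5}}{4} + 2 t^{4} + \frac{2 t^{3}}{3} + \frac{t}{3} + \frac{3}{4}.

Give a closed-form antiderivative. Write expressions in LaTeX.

Integrate term by term and add the pieces.
Check: d/dt[- \frac{5 t^{6}}{24} + \frac{2 t^{5}}{5} + \frac{t^{4}}{6} + \frac{t^{2}}{6} + \frac{3 t}{4}] = - \frac{5 t^{5}}{4} + 2 t^{4} + \frac{2 t^{3}}{3} + \frac{t}{3} + \frac{3}{4} = f(t).

An antiderivative is F(t) = - \frac{5 t^{6}}{24} + \frac{2 t^{5}}{5} + \frac{t^{4}}{6} + \frac{t^{2}}{6} + \frac{3 t}{4}.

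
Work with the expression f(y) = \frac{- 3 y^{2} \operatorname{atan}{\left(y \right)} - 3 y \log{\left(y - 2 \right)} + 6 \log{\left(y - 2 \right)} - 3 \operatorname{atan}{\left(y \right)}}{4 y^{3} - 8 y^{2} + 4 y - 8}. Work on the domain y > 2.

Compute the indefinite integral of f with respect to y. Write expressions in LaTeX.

f has the shape u'v + uv' for u = - \frac{3 \operatorname{atan}{\left(y \right)}}{4} and v = \log{\left(y - 2 \right)} — it is the derivative of the product u*v.
Check: d/dy[- \frac{3 \log{\left(y - 2 \right)} \operatorname{atan}{\left(y \right)}}{4}] = \frac{- 3 y^{2} \operatorname{atan}{\left(y \right)} - 3 y \log{\left(y - 2 \right)} + 6 \log{\left(y - 2 \right)} - 3 \operatorname{atan}{\left(y \right)}}{4 y^{3} - 8 y^{2} + 4 y - 8} = f(y).

F(y) = - \frac{3 \log{\left(y - 2 \right)} \operatorname{atan}{\left(y \right)}}{4} + C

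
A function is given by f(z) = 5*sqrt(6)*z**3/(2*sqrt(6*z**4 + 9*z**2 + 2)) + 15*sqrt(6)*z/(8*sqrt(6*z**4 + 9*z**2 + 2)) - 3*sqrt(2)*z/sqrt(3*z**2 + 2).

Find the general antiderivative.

The integrand splits into summands that can be handled one at a time.
Check: d/dz[-(24*sqrt(2)*sqrt(3*z**2 + 2) - 5*sqrt(6)*sqrt(6*z**4 + 9*z**2 + 2))/24] = (20*sqrt(6)*z**3*sqrt(3*z**2 + 2) + 15*sqrt(6)*z*sqrt(3*z**2 + 2) - 24*sqrt(2)*z*sqrt(6*z**4 + 9*z**2 + 2))/(8*sqrt(3*z**2 + 2)*sqrt(6*z**4 + 9*z**2 + 2)), which equals f(z).

F(z) = -(24*sqrt(2)*sqrt(3*z**2 + 2) - 5*sqrt(6)*sqrt(6*z**4 + 9*z**2 + 2))/24 + C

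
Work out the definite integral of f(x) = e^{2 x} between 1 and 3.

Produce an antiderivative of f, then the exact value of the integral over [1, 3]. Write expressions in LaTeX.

Recover f(x) by differentiating a candidate F(x); any mismatch rules it out.
F(x) = \frac{e^{2 x}}{2} is an antiderivative of f.
Check: d/dx[\frac{e^{2 x}}{2}] = e^{2 x} = f(x).
F(3) = \frac{e^{6}}{2}; F(1) = \frac{e^{2}}{2}.
Integral = F(3) - F(1) = - \frac{e^{2}}{2} + \frac{e^{6}}{2}.

Antiderivative: F(x) = \frac{e^{2 x}}{2}; value = - \frac{e^{2}}{2} + \frac{e^{6}}{2}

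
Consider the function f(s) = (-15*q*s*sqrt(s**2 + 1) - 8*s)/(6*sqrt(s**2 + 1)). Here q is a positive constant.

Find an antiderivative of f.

Recover f(s) by differentiating a candidate F(s); any mismatch rules it out.
Check: d/ds[-5*q*s**2/4 - 4*sqrt(s**2 + 1)/3] = (-15*q*s*sqrt(s**2 + 1) - 8*s)/(6*sqrt(s**2 + 1)) = f(s).

An antiderivative is F(s) = -5*q*s**2/4 - 4*sqrt(s**2 + 1)/3.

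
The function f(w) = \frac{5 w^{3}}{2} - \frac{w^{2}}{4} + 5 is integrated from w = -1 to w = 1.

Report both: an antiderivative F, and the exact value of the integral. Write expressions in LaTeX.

Antiderivative: F(w) = \frac{5 w^{4}}{8} - \frac{w^{3}}{12} + 5 w; value = \frac{59}{6}

Integrate term by term and add the pieces.
F(w) = \frac{5 w^{4}}{8} - \frac{w^{3}}{12} + 5 w is an antiderivative of f.
Check: d/dw[\frac{5 w^{4}}{8} - \frac{w^{3}}{12} + 5 w] = \frac{5 w^{3}}{2} - \frac{w^{2}}{4} + 5 = f(w).
F(1) = \frac{133}{24}; F(-1) = - \frac{103}{24}.
Integral = F(1) - F(-1) = \frac{59}{6}.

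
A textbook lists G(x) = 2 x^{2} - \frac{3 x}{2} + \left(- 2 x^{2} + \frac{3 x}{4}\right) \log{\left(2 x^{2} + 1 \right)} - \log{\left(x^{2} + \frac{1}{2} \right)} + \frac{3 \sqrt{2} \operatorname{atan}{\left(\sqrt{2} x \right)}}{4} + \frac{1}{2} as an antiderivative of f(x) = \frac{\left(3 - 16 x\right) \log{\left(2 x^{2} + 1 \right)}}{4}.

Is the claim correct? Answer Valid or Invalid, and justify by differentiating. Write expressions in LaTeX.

Valid - differentiating G returns exactly f.

d/dx[G] = - 4 x \log{\left(2 x^{2} + 1 \right)} + \frac{3 \log{\left(2 x^{2} + 1 \right)}}{4}
This equals f(x) exactly, so the claim holds.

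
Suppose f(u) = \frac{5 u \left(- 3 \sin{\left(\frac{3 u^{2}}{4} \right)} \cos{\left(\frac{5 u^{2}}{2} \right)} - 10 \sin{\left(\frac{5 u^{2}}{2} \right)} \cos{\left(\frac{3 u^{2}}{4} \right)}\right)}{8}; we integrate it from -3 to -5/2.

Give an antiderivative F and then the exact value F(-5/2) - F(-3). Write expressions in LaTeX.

Antiderivative: F(u) = \frac{5 \cos{\left(\frac{3 u^{2}}{4} \right)} \cos{\left(\frac{5 u^{2}}{2} \right)}}{4}; value = \frac{5 \cos{\left(\frac{75}{16} \right)} \cos{\left(\frac{125}{8} \right)}}{4} - \frac{5 \cos{\left(\frac{27}{4} \right)} \cos{\left(\frac{45}{2} \right)}}{4}

Recognize the product-rule pattern: f = v'r + vr' with v = \frac{5 \cos{\left(\frac{3 u^{2}}{4} \right)}}{4}, r = \cos{\left(\frac{5 u^{2}}{2} \right)}, so integration by parts undoes it.
F(u) = \frac{5 \cos{\left(\frac{3 u^{2}}{4} \right)} \cos{\left(\frac{5 u^{2}}{2} \right)}}{4} is an antiderivative of f.
Check: d/du[\frac{5 \cos{\left(\frac{3 u^{2}}{4} \right)} \cos{\left(\frac{5 u^{2}}{2} \right)}}{4}] = - \frac{15 u \sin{\left(\frac{3 u^{2}}{4} \right)} \cos{\left(\frac{5 u^{2}}{2} \right)}}{8} - \frac{25 u \sin{\left(\frac{5 u^{2}}{2} \right)} \cos{\left(\frac{3 u^{2}}{4} \right)}}{4}, which equals f(u).
F(-5/2) = \frac{5 \cos{\left(\frac{75}{16} \right)} \cos{\left(\frac{125}{8} \right)}}{4}; F(-3) = \frac{5 \cos{\left(\frac{27}{4} \right)} \cos{\left(\frac{45}{2} \right)}}{4}.
Integral = F(-5/2) - F(-3) = \frac{5 \cos{\left(\frac{75}{16} \right)} \cos{\left(\frac{125}{8} \right)}}{4} - \frac{5 \cos{\left(\frac{27}{4} \right)} \cos{\left(\frac{45}{2} \right)}}{4}.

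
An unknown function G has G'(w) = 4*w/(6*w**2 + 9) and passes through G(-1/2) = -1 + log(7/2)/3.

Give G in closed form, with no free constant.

G'(w) matches the chain-rule pattern g'(h)*h' with inner function h(w) = 2*w**2 + 3; substituting u = h(w) collapses the integral.
A general antiderivative is log(2*w**2 + 3)/3 + C.
The condition gives C = -1 + log(7/2)/3 - (log(7/2)/3) = -1.
So G(w) = log(2*w**2 + 3)/3 - 1.
Check: d/dw[log(2*w**2 + 3)/3 - 1] = 4*w/(6*w**2 + 9) = G'(w).

G(w) = log(2*w**2 + 3)/3 - 1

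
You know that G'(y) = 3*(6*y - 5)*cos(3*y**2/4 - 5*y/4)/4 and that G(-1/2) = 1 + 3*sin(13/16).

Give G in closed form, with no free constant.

G'(y) matches the chain-rule pattern g'(h)*h' with inner function h(y) = 3*y**2/4 - 5*y/4; substituting u = h(y) collapses the integral.
A general antiderivative is 3*sin(3*y**2/4 - 5*y/4) + C.
The condition gives C = 1 + 3*sin(13/16) - (3*sin(13/16)) = 1.
So G(y) = 3*sin(3*y**2/4 - 5*y/4) + 1.
Check: d/dy[3*sin(3*y**2/4 - 5*y/4) + 1] = 9*y*cos(3*y**2/4 - 5*y/4)/2 - 15*cos(3*y**2/4 - 5*y/4)/4, which equals G'(y).

G(y) = 3*sin(3*y**2/4 - 5*y/4) + 1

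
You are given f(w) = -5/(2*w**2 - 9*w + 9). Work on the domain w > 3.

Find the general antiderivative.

The denominator factors as (w - 3)*(2*w - 3); partial fractions split f into directly integrable pieces: 10/(3*(2*w - 3)) - 5/(3*(w - 3)).
Check: d/dw[-5*log(w - 3)/3 + 5*log(w - 3/2)/3] = -5/(2*w**2 - 9*w + 9) = f(w).

F(w) = -5*log(w - 3)/3 + 5*log(w - 3/2)/3 + C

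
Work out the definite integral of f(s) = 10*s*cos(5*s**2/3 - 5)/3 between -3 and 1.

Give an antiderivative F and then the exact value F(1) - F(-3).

Antiderivative: F(s) = sin(5*s**2/3 - 5); value = -sin(10/3) - sin(10)

The substitution u = 5*s**2/3 - 5 works: f is exactly (dF/du)*(du/ds) for that inner function.
F(s) = sin(5*s**2/3 - 5) is an antiderivative of f.
Check: d/ds[sin(5*s**2/3 - 5)] = 10*s*cos(5*s**2/3 - 5)/3 = f(s).
F(1) = -sin(10/3); F(-3) = sin(10).
Integral = F(1) - F(-3) = -sin(10/3) - sin(10).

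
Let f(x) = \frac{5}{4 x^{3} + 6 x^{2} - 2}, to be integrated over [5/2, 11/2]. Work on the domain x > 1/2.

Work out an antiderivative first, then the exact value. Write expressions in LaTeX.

Antiderivative: F(x) = \frac{10 x \log{\left(x - \frac{1}{2} \right)} - 10 x \log{\left(x + 1 \right)} + 10 \log{\left(x - \frac{1}{2} \right)} - 10 \log{\left(x + 1 \right)} + 15}{18 x + 18}; value = - \frac{5 \log{\left(\frac{13}{2} \right)}}{9} - \frac{5 \log{\left(2 \right)}}{9} - \frac{10}{91} + \frac{5 \log{\left(\frac{7}{2} \right)}}{9} + \frac{5 \log{\left(5 \right)}}{9}

Factor the denominator (2 \left(x + 1\right)^{2} \left(2 x - 1\right)) and decompose: f = \frac{10}{9 \left(2 x - 1\right)} - \frac{5}{9 \left(x + 1\right)} - \frac{5}{6 \left(x + 1\right)^{2}}; each piece integrates to a log, atan, or power term.
F(x) = \frac{10 x \log{\left(x - \frac{1}{2} \right)} - 10 x \log{\left(x + 1 \right)} + 10 \log{\left(x - \frac{1}{2} \right)} - 10 \log{\left(x + 1 \right)} + 15}{18 x + 18} is an antiderivative of f.
Check: d/dx[\frac{10 x \log{\left(x - \frac{1}{2} \right)} - 10 x \log{\left(x + 1 \right)} + 10 \log{\left(x - \frac{1}{2} \right)} - 10 \log{\left(x + 1 \right)} + 15}{18 x + 18}] = \frac{5}{4 x^{3} + 6 x^{2} - 2} = f(x).
F(11/2) = - \frac{5 \log{\left(\frac{13}{2} \right)}}{9} + \frac{5}{39} + \frac{5 \log{\left(5 \right)}}{9}; F(5/2) = - \frac{5 \log{\left(\frac{7}{2} \right)}}{9} + \frac{5}{21} + \frac{5 \log{\left(2 \right)}}{9}.
Integral = F(11/2) - F(5/2) = - \frac{5 \log{\left(\frac{13}{2} \right)}}{9} - \frac{5 \log{\left(2 \right)}}{9} - \frac{10}{91} + \frac{5 \log{\left(\frac{7}{2} \right)}}{9} + \frac{5 \log{\left(5 \right)}}{9}.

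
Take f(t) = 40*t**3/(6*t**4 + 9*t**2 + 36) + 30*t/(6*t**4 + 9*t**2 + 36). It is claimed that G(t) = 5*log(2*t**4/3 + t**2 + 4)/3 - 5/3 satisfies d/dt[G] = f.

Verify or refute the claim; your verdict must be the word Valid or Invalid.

d/dt[G] = (40*t**3 + 30*t)/(6*t**4 + 9*t**2 + 36)
This equals f(t) exactly, so the claim holds.

Valid. The derivative of G reproduces f.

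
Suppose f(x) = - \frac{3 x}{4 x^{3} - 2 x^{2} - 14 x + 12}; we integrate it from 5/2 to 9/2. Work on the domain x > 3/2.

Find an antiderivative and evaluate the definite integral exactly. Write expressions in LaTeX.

Antiderivative: F(x) = - \frac{9 \log{\left(x - \frac{3}{2} \right)}}{14} + \frac{\log{\left(x - 1 \right)}}{2} + \frac{\log{\left(x + 2 \right)}}{7}; value = - \frac{9 \log{\left(3 \right)}}{14} - \frac{\log{\left(\frac{9}{2} \right)}}{7} - \frac{\log{\left(\frac{3}{2} \right)}}{2} + \frac{\log{\left(\frac{13}{2} \right)}}{7} + \frac{\log{\left(\frac{7}{2} \right)}}{2}

Factor the denominator (2 \left(x - 1\right) \left(x + 2\right) \left(2 x - 3\right)) and decompose: f = - \frac{9}{7 \left(2 x - 3\right)} + \frac{1}{7 \left(x + 2\right)} + \frac{1}{2 \left(x - 1\right)}; each piece integrates to a log, atan, or power term.
F(x) = - \frac{9 \log{\left(x - \frac{3}{2} \right)}}{14} + \frac{\log{\left(x - 1 \right)}}{2} + \frac{\log{\left(x + 2 \right)}}{7} is an antiderivative of f.
Check: d/dx[- \frac{9 \log{\left(x - \frac{3}{2} \right)}}{14} + \frac{\log{\left(x - 1 \right)}}{2} + \frac{\log{\left(x + 2 \right)}}{7}] = - \frac{3 x}{4 x^{3} - 2 x^{2} - 14 x + 12} = f(x).
F(9/2) = - \frac{9 \log{\left(3 \right)}}{14} + \frac{\log{\left(\frac{13}{2} \right)}}{7} + \frac{\log{\left(\frac{7}{2} \right)}}{2}; F(5/2) = \frac{\log{\left(\frac{3}{2} \right)}}{2} + \frac{\log{\left(\frac{9}{2} \right)}}{7}.
Integral = F(9/2) - F(5/2) = - \frac{9 \log{\left(3 \right)}}{14} - \frac{\log{\left(\frac{9}{2} \right)}}{7} - \frac{\log{\left(\frac{3}{2} \right)}}{2} + \frac{\log{\left(\frac{13}{2} \right)}}{7} + \frac{\log{\left(\frac{7}{2} \right)}}{2}.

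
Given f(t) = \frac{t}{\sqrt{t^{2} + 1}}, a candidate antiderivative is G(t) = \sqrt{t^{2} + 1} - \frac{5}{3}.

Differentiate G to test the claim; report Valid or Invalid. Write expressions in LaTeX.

d/dt[G] = \frac{t}{\sqrt{t^{2} + 1}}
This equals f(t) exactly, so the claim holds.

Valid - differentiating G returns exactly f.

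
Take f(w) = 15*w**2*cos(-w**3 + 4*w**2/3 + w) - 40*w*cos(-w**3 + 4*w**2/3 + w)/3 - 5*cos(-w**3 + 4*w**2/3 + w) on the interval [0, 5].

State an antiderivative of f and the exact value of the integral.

Antiderivative: F(w) = -5*sin(-w**3 + 4*w**2/3 + w); value = 5*sin(260/3)

f matches the chain-rule pattern g'(h)*h' with inner function h(w) = -w**3 + 4*w**2/3 + w; substituting u = h(w) collapses the integral.
F(w) = -5*sin(-w**3 + 4*w**2/3 + w) is an antiderivative of f.
Check: d/dw[-5*sin(-w**3 + 4*w**2/3 + w)] = 15*w**2*cos(-w**3 + 4*w**2/3 + w) - 40*w*cos(-w**3 + 4*w**2/3 + w)/3 - 5*cos(-w**3 + 4*w**2/3 + w) = f(w).
F(5) = 5*sin(260/3); F(0) = 0.
Integral = F(5) - F(0) = 5*sin(260/3).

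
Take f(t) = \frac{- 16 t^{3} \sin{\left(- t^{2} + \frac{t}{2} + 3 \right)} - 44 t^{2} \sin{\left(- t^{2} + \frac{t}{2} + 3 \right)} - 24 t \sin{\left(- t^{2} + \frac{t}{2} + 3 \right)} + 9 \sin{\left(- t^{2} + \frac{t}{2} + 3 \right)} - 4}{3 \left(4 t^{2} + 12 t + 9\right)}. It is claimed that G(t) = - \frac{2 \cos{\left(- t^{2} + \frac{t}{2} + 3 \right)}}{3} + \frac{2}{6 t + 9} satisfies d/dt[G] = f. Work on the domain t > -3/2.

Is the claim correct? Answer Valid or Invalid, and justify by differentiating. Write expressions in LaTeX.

d/dt[G] = \frac{- 16 t^{3} \sin{\left(- t^{2} + \frac{t}{2} + 3 \right)} - 44 t^{2} \sin{\left(- t^{2} + \frac{t}{2} + 3 \right)} - 24 t \sin{\left(- t^{2} + \frac{t}{2} + 3 \right)} + 9 \sin{\left(- t^{2} + \frac{t}{2} + 3 \right)} - 4}{12 t^{2} + 36 t + 27}
This equals f(t) exactly, so the claim holds.

Valid - differentiating G returns exactly f.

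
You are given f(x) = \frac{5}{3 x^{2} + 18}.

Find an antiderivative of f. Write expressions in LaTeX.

Whatever form F(x) takes, F'(x) = f(x) is non-negotiable.
Check: d/dx[\frac{5 \sqrt{6} \operatorname{atan}{\left(\frac{\sqrt{6} x}{6} \right)}}{18}] = \frac{5}{3 x^{2} + 18} = f(x).

An antiderivative is F(x) = \frac{5 \sqrt{6} \operatorname{atan}{\left(\frac{\sqrt{6} x}{6} \right)}}{18}.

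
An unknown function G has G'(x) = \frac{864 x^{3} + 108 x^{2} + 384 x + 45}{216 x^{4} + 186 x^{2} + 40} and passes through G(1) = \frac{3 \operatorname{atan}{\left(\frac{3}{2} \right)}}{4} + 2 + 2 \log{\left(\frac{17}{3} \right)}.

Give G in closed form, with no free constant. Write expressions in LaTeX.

G(x) = \frac{8 \log{\left(4 x^{2} + \frac{5}{3} \right)} + 3 \operatorname{atan}{\left(\frac{3 x}{2} \right)} + 8}{4}

Differentiate the proposed G(x) back; it has to land on the given G'(x).
A general antiderivative is 2 \log{\left(4 x^{2} + \frac{5}{3} \right)} + \frac{3 \operatorname{atan}{\left(\frac{3 x}{2} \right)}}{4} + C.
The condition gives C = \frac{3 \operatorname{atan}{\left(\frac{3}{2} \right)}}{4} + 2 + 2 \log{\left(\frac{17}{3} \right)} - (\frac{3 \operatorname{atan}{\left(\frac{3}{2} \right)}}{4} + 2 \log{\left(\frac{17}{3} \right)}) = 2.
So G(x) = \frac{8 \log{\left(4 x^{2} + \frac{5}{3} \right)} + 3 \operatorname{atan}{\left(\frac{3 x}{2} \right)} + 8}{4}.
Check: d/dx[\frac{8 \log{\left(4 x^{2} + \frac{5}{3} \right)} + 3 \operatorname{atan}{\left(\frac{3 x}{2} \right)} + 8}{4}] = \frac{864 x^{3} + 108 x^{2} + 384 x + 45}{216 x^{4} + 186 x^{2} + 40} = G'(x).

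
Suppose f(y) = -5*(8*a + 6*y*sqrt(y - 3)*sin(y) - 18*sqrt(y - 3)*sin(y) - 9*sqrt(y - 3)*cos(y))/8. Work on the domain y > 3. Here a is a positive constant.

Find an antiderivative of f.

Differentiate the proposed F(y) back; it has to land on f(y) exactly.
Check: d/dy[5*(-4*a*y + 3*(y - 3)**(3/2)*cos(y))/4] = -5*a - 15*y*sqrt(y - 3)*sin(y)/4 + 45*sqrt(y - 3)*sin(y)/4 + 45*sqrt(y - 3)*cos(y)/8, which equals f(y).

An antiderivative is F(y) = 5*(-4*a*y + 3*(y - 3)**(3/2)*cos(y))/4.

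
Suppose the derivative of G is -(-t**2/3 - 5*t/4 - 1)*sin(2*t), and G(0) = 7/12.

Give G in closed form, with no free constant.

Any candidate G(t) must reproduce the stated G'(t) exactly.
A general antiderivative is -t**2*cos(2*t)/6 + t*sin(2*t)/6 - 5*t*cos(2*t)/8 + 5*sin(2*t)/16 - 5*cos(2*t)/12 + C.
The condition gives C = 7/12 - (-5/12) = 1.
So G(t) = -t**2*cos(2*t)/6 + t*sin(2*t)/6 - 5*t*cos(2*t)/8 + 5*sin(2*t)/16 - 5*cos(2*t)/12 + 1.
Check: d/dt[-t**2*cos(2*t)/6 + t*sin(2*t)/6 - 5*t*cos(2*t)/8 + 5*sin(2*t)/16 - 5*cos(2*t)/12 + 1] = t**2*sin(2*t)/3 + 5*t*sin(2*t)/4 + sin(2*t), which equals G'(t).

G(t) = -t**2*cos(2*t)/6 + t*sin(2*t)/6 - 5*t*cos(2*t)/8 + 5*sin(2*t)/16 - 5*cos(2*t)/12 + 1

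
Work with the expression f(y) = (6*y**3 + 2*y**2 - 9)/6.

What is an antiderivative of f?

An antiderivative is F(y) = y**4/4 + y**3/9 - 3*y/2.

For F(y) to be correct the identity F'(y) - f(y) = 0 must hold.
Check: d/dy[y**4/4 + y**3/9 - 3*y/2] = y**3 + y**2/3 - 3/2, which equals f(y).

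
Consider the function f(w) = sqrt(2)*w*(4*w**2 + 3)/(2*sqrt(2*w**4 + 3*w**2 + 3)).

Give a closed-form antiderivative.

f matches the chain-rule pattern g'(h)*h' with inner function h(w) = w**4 + 3*w**2/2 + 3/2; substituting u = h(w) collapses the integral.
Check: d/dw[sqrt(w**4 + 3*w**2/2 + 3/2)] = (4*sqrt(2)*w**3 + 3*sqrt(2)*w)/(2*sqrt(2*w**4 + 3*w**2 + 3)), which equals f(w).

An antiderivative is F(w) = sqrt(w**4 + 3*w**2/2 + 3/2).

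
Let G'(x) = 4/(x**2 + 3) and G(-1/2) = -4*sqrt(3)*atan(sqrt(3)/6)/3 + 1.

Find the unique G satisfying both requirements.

G(x) = 4*sqrt(3)*atan(sqrt(3)*x/3)/3 + 1

The proposed G(x) is checked by its d/dx: the result must match the given G'(x).
A general antiderivative is 4*sqrt(3)*atan(sqrt(3)*x/3)/3 + C.
The condition gives C = -4*sqrt(3)*atan(sqrt(3)/6)/3 + 1 - (-4*sqrt(3)*atan(sqrt(3)/6)/3) = 1.
So G(x) = 4*sqrt(3)*atan(sqrt(3)*x/3)/3 + 1.
Check: d/dx[4*sqrt(3)*atan(sqrt(3)*x/3)/3 + 1] = 4/(x**2 + 3) = G'(x).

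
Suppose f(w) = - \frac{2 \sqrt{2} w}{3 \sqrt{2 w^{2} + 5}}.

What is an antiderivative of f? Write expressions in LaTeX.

An antiderivative is F(w) = - \frac{2 \sqrt{w^{2} + \frac{5}{2}}}{3}.

f matches the chain-rule pattern g'(h)*h' with inner function h(w) = w^{2} + \frac{5}{2}; substituting u = h(w) collapses the integral.
Check: d/dw[- \frac{2 \sqrt{w^{2} + \frac{5}{2}}}{3}] = - \frac{2 \sqrt{2} w}{3 \sqrt{2 w^{2} + 5}} = f(w).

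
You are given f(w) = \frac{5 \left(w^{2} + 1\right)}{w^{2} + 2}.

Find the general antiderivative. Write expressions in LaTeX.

F(w) = \frac{5 \left(2 w - \sqrt{2} \operatorname{atan}{\left(\frac{\sqrt{2} w}{2} \right)}\right)}{2} + C

Since d/dw undoes antidifferentiation here, F'(w) = f(w) is required of F(w).
Check: d/dw[\frac{5 \left(2 w - \sqrt{2} \operatorname{atan}{\left(\frac{\sqrt{2} w}{2} \right)}\right)}{2}] = \frac{5 w^{2} + 5}{w^{2} + 2}, which equals f(w).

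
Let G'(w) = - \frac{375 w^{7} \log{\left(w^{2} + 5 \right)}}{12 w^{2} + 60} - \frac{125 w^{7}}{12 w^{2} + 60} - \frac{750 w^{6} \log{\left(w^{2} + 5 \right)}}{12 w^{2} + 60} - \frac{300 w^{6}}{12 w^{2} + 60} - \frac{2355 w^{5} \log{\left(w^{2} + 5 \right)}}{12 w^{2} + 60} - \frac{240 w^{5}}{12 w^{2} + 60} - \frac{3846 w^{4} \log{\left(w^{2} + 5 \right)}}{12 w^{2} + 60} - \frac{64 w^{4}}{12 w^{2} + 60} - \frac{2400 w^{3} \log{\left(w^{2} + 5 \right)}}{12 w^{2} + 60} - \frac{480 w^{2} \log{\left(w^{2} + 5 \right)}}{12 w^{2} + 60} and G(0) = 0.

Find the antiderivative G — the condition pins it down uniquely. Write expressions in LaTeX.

G(w) = - \frac{125 w^{6} \log{\left(w^{2} + 5 \right)}}{24} - \frac{25 w^{5} \log{\left(w^{2} + 5 \right)}}{2} - 10 w^{4} \log{\left(w^{2} + 5 \right)} - \frac{8 w^{3} \log{\left(w^{2} + 5 \right)}}{3}

Recognize the product-rule pattern: G'(w) = u'v + uv' with u = - \frac{\left(\frac{5 w^{2}}{2} + 2 w\right)^{3}}{3}, v = \log{\left(w^{2} + 5 \right)}, so integration by parts undoes it.
A general antiderivative is - \frac{\left(\frac{5 w^{2}}{2} + 2 w\right)^{3} \log{\left(w^{2} + 5 \right)}}{3} + C.
The condition gives C = 0 - (0) = 0.
So G(w) = - \frac{125 w^{6} \log{\left(w^{2} + 5 \right)}}{24} - \frac{25 w^{5} \log{\left(w^{2} + 5 \right)}}{2} - 10 w^{4} \log{\left(w^{2} + 5 \right)} - \frac{8 w^{3} \log{\left(w^{2} + 5 \right)}}{3}.
Check: d/dw[- \frac{125 w^{6} \log{\left(w^{2} + 5 \right)}}{24} - \frac{25 w^{5} \log{\left(w^{2} + 5 \right)}}{2} - 10 w^{4} \log{\left(w^{2} + 5 \right)} - \frac{8 w^{3} \log{\left(w^{2} + 5 \right)}}{3}] = \frac{- 375 w^{7} \log{\left(w^{2} + 5 \right)} - 125 w^{7} - 750 w^{6} \log{\left(w^{2} + 5 \right)} - 300 w^{6} - 2355 w^{5} \log{\left(w^{2} + 5 \right)} - 240 w^{5} - 3846 w^{4} \log{\left(w^{2} + 5 \right)} - 64 w^{4} - 2400 w^{3} \log{\left(w^{2} + 5 \right)} - 480 w^{2} \log{\left(w^{2} + 5 \right)}}{12 w^{2} + 60}, which equals G'(w).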